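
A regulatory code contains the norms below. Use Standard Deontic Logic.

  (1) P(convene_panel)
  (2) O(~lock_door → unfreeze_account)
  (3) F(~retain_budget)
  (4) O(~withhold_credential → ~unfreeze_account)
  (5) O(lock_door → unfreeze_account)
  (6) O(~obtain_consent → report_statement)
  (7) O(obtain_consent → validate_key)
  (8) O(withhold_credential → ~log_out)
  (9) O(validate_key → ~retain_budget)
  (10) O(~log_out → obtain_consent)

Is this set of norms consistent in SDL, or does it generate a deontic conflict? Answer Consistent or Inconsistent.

Inconsistent

Premises 2 and 5 cover both cases: O(~lock_door → unfreeze_account) and O(lock_door → unfreeze_account). Since ~lock_door ∨ lock_door is a tautology, O(unfreeze_account) follows.
The contrapositive of premise 4 (O(~withhold_credential → ~unfreeze_account)) is O(unfreeze_account → withhold_credential), and O(unfreeze_account) is already established, so O(withhold_credential).
Applying K to premise 8 (O(withhold_credential → ~log_out)) and O(withhold_credential) yields O(~log_out).
From O(~log_out) and premise 10, O(~log_out → obtain_consent), we obtain O(obtain_consent).
With premise 7, O(obtain_consent → validate_key), the K-axiom yields O(validate_key).
Applying K to premise 9 (O(validate_key → ~retain_budget)) and O(validate_key) yields O(~retain_budget).
However, F(~retain_budget) at premise 3 amounts to O(retain_budget).
We now have both O(~retain_budget) and O(retain_budget) — retain_budget is simultaneously obligatory and forbidden, violating the D-axiom.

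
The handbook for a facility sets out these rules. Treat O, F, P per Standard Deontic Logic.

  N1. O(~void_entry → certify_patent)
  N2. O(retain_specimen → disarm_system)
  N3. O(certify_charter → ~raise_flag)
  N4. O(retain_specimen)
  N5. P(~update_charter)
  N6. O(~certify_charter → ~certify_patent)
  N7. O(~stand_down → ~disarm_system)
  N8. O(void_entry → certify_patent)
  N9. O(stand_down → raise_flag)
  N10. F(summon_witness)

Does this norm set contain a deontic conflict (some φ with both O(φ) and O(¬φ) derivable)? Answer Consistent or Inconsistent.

Premises 8 and 1 are O(void_entry → certify_patent) and O(~void_entry → certify_patent); every ideal world satisfies void_entry or ~void_entry, so in either case certify_patent holds — hence O(certify_patent).
The contrapositive of premise 6 (O(~certify_charter → ~certify_patent)) is O(certify_patent → certify_charter), and O(certify_patent) is already established, so O(certify_charter).
Applying K to premise 3 (O(certify_charter → ~raise_flag)) and O(certify_charter) yields O(~raise_flag).
The contrapositive of premise 9 (O(stand_down → raise_flag)) is O(~raise_flag → ~stand_down), and O(~raise_flag) is already established, so O(~stand_down).
From O(~stand_down) and premise 7, O(~stand_down → ~disarm_system), we obtain O(~disarm_system).
Premise 2, O(retain_specimen → disarm_system), contraposes to O(~disarm_system → ~retain_specimen); with O(~disarm_system) we get O(~retain_specimen).
Yet premise 4 states O(retain_specimen).
We now have both O(~retain_specimen) and O(retain_specimen) — retain_specimen is simultaneously obligatory and forbidden, violating the D-axiom.

Inconsistent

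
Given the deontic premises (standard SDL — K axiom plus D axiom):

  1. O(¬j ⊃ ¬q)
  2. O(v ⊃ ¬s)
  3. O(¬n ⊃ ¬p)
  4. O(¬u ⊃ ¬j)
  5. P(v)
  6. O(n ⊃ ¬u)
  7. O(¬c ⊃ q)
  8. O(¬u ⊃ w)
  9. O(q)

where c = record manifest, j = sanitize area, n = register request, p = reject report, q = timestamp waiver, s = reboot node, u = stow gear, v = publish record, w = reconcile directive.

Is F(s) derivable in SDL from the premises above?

No

Premise 2 is O(v ⊃ ¬s), but O(v) is not derivable from the premises (the permission P(v) asserts only ¬O(¬v), not O(v)), so it does not yield O(¬s).
No other premise forces O(¬s). An ideal world satisfying every premise can still have s true, so F(s) is not derivable.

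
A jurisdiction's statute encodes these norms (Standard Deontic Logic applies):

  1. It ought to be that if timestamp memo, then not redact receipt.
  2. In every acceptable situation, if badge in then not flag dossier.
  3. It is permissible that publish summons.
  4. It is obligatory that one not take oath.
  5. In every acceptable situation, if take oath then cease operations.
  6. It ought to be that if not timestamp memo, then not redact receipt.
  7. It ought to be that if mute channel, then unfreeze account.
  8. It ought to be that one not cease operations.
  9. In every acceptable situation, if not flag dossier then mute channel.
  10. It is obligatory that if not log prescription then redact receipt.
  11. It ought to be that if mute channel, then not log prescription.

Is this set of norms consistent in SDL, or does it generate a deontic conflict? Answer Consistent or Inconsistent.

Premise 5 is O(take_oath → cease_operations), but O(take_oath) is not derivable from the premises, so it does not yield O(cease_operations).
So O(cease_operations) is not derivable, and the apparent clash with O(¬cease_operations) does not arise.
A world satisfying every obligation exists (e.g. badge_in=false, cease_operations=false, flag_dossier=true, log_prescription=true, mute_channel=false, publish_summons=false, redact_receipt=false, take_oath=false, timestamp_memo=false, unfreeze_account=false); no atom is both obligatory and forbidden, so the set is consistent.

Consistent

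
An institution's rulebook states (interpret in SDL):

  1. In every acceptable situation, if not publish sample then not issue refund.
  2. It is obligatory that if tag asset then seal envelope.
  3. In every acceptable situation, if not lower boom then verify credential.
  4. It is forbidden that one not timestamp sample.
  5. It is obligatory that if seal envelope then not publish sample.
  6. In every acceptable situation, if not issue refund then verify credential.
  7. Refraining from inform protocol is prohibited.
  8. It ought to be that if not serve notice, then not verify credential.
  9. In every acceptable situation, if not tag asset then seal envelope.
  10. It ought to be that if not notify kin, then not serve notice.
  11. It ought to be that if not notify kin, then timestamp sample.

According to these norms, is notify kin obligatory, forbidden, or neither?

Obligatory

Premises 9 and 2 cover both cases: O(¬tag_asset → seal_envelope) and O(tag_asset → seal_envelope). Since ¬tag_asset ∨ tag_asset is a tautology, O(seal_envelope) follows.
From O(seal_envelope) and premise 5, O(seal_envelope → ¬publish_sample), we obtain O(¬publish_sample).
With premise 1, O(¬publish_sample → ¬issue_refund), the K-axiom yields O(¬issue_refund).
Premise 6 is O(¬issue_refund → verify_credential); since O(¬issue_refund), deontic closure gives O(verify_credential).
Premise 8, O(¬serve_notice → ¬verify_credential), contraposes to O(verify_credential → serve_notice); with O(verify_credential) we get O(serve_notice).
The contrapositive of premise 10 (O(¬notify_kin → ¬serve_notice)) is O(serve_notice → notify_kin), and O(serve_notice) is already established, so O(notify_kin).
Premises 3, 4, 7, 11 do not contribute to this derivation.
Hence notify_kin is obligatory.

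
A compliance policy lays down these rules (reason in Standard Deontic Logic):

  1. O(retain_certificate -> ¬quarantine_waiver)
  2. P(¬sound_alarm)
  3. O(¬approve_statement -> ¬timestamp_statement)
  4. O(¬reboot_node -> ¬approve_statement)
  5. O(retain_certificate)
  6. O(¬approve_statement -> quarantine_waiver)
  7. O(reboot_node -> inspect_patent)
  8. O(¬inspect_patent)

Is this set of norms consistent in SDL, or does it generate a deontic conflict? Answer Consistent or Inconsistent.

Inconsistent

From premise 5 we have O(retain_certificate).
From O(retain_certificate) and premise 1, O(retain_certificate -> ¬quarantine_waiver), we obtain O(¬quarantine_waiver).
The contrapositive of premise 6 (O(¬approve_statement -> quarantine_waiver)) is O(¬quarantine_waiver -> approve_statement), and O(¬quarantine_waiver) is already established, so O(approve_statement).
Premise 4, O(¬reboot_node -> ¬approve_statement), contraposes to O(approve_statement -> reboot_node); with O(approve_statement) we get O(reboot_node).
Applying K to premise 7 (O(reboot_node -> inspect_patent)) and O(reboot_node) yields O(inspect_patent).
However, premise 8 gives O(¬inspect_patent).
We now have both O(inspect_patent) and O(¬inspect_patent) — inspect_patent is simultaneously obligatory and forbidden, violating the D-axiom.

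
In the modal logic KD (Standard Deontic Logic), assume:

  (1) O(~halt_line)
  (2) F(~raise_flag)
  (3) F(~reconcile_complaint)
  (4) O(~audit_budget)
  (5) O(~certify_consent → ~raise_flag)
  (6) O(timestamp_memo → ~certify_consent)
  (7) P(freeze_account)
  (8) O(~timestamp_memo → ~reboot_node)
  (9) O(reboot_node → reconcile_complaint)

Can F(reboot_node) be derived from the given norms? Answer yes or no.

Premise 2 is F(~raise_flag), i.e. O(raise_flag).
The contrapositive of premise 5 (O(~certify_consent → ~raise_flag)) is O(raise_flag → certify_consent), and O(raise_flag) is already established, so O(certify_consent).
Premise 6 is O(timestamp_memo → ~certify_consent); contrapositively O(certify_consent → ~timestamp_memo). Since O(certify_consent) holds, K gives O(~timestamp_memo).
Premise 8 is O(~timestamp_memo → ~reboot_node); since O(~timestamp_memo), deontic closure gives O(~reboot_node).
Premises 1, 3, 4, 7, 9 do not contribute to this derivation.
So O(~reboot_node) holds, i.e. F(reboot_node). The claim follows.

Yes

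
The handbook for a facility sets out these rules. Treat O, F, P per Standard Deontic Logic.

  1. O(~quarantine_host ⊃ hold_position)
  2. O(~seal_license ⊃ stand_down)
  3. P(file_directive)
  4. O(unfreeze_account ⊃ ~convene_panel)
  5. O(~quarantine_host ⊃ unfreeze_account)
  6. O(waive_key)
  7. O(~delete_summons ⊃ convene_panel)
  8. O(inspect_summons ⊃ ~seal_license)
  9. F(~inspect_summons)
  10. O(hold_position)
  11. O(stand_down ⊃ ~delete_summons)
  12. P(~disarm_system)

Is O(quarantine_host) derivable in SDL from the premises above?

Yes

F(~inspect_summons) at premise 9 means O(inspect_summons).
Applying K to premise 8 (O(inspect_summons ⊃ ~seal_license)) and O(inspect_summons) yields O(~seal_license).
Premise 2 is O(~seal_license ⊃ stand_down); since O(~seal_license), deontic closure gives O(stand_down).
With premise 11, O(stand_down ⊃ ~delete_summons), the K-axiom yields O(~delete_summons).
From O(~delete_summons) and premise 7, O(~delete_summons ⊃ convene_panel), we obtain O(convene_panel).
Premise 4, O(unfreeze_account ⊃ ~convene_panel), contraposes to O(convene_panel ⊃ ~unfreeze_account); with O(convene_panel) we get O(~unfreeze_account).
The contrapositive of premise 5 (O(~quarantine_host ⊃ unfreeze_account)) is O(~unfreeze_account ⊃ quarantine_host), and O(~unfreeze_account) is already established, so O(quarantine_host).
Premises 1, 3, 6, 10, 12 do not contribute to this derivation.
So O(quarantine_host) follows.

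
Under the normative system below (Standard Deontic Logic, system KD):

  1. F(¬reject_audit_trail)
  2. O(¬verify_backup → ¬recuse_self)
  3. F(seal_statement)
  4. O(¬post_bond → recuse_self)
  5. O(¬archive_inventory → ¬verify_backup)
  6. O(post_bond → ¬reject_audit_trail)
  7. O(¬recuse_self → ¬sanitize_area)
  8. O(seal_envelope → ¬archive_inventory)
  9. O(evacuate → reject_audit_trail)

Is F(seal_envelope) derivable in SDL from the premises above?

Yes

F(¬reject_audit_trail) at premise 1 means O(reject_audit_trail).
The contrapositive of premise 6 (O(post_bond → ¬reject_audit_trail)) is O(reject_audit_trail → ¬post_bond), and O(reject_audit_trail) is already established, so O(¬post_bond).
From O(¬post_bond) and premise 4, O(¬post_bond → recuse_self), we obtain O(recuse_self).
Premise 2, O(¬verify_backup → ¬recuse_self), contraposes to O(recuse_self → verify_backup); with O(recuse_self) we get O(verify_backup).
Premise 5, O(¬archive_inventory → ¬verify_backup), contraposes to O(verify_backup → archive_inventory); with O(verify_backup) we get O(archive_inventory).
Premise 8 is O(seal_envelope → ¬archive_inventory); contrapositively O(archive_inventory → ¬seal_envelope). Since O(archive_inventory) holds, K gives O(¬seal_envelope).
Premises 3, 7, 9 do not contribute to this derivation.
So O(¬seal_envelope) holds, i.e. F(seal_envelope). The claim follows.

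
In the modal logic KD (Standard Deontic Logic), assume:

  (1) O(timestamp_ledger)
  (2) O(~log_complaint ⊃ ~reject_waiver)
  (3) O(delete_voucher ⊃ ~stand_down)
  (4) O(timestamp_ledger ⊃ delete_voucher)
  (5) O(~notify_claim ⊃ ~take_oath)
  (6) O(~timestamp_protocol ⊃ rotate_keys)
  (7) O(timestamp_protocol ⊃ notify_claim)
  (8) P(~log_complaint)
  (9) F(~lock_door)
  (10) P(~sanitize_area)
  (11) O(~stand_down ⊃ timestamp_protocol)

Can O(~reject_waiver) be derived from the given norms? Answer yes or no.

No

Premise 2 is O(~log_complaint ⊃ ~reject_waiver), but O(~log_complaint) is not derivable from the premises (the permission P(~log_complaint) asserts only ~O(log_complaint), not O(~log_complaint)), so it does not yield O(~reject_waiver).
No other premise forces O(~reject_waiver). An ideal world satisfying every premise can still have ~reject_waiver false, so O(~reject_waiver) is not derivable.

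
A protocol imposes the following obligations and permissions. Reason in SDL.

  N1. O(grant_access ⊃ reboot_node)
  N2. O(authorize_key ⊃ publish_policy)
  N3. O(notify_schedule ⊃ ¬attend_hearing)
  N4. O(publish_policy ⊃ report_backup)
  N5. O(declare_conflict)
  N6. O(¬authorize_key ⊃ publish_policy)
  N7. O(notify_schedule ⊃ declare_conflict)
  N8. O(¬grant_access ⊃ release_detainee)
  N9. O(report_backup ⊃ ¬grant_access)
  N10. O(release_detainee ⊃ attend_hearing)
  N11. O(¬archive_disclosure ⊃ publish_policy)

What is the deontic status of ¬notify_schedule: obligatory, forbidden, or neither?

Premises 6 and 2 cover both cases: O(¬authorize_key ⊃ publish_policy) and O(authorize_key ⊃ publish_policy). Since ¬authorize_key ∨ authorize_key is a tautology, O(publish_policy) follows.
Premise 4 is O(publish_policy ⊃ report_backup); since O(publish_policy), deontic closure gives O(report_backup).
Applying K to premise 9 (O(report_backup ⊃ ¬grant_access)) and O(report_backup) yields O(¬grant_access).
Premise 8 is O(¬grant_access ⊃ release_detainee); since O(¬grant_access), deontic closure gives O(release_detainee).
Premise 10 is O(release_detainee ⊃ attend_hearing); since O(release_detainee), deontic closure gives O(attend_hearing).
The contrapositive of premise 3 (O(notify_schedule ⊃ ¬attend_hearing)) is O(attend_hearing ⊃ ¬notify_schedule), and O(attend_hearing) is already established, so O(¬notify_schedule).
Premises 1, 5, 7, 11 do not contribute to this derivation.
Hence ¬notify_schedule is obligatory.

Obligatory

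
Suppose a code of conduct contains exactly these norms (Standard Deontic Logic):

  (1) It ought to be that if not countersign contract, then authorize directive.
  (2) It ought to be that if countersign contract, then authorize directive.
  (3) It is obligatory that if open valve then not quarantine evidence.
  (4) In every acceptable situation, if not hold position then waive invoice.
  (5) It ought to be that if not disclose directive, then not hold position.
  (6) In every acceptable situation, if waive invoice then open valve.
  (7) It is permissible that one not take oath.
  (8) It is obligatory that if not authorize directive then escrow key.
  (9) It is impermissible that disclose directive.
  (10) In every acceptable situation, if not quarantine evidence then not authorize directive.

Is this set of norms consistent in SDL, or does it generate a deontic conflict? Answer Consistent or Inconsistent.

By case analysis on countersign_contract: premise 2 gives O(countersign_contract → authorize_directive) and premise 1 gives O(¬countersign_contract → authorize_directive), so O(authorize_directive) either way.
Premise 10, O(¬quarantine_evidence → ¬authorize_directive), contraposes to O(authorize_directive → quarantine_evidence); with O(authorize_directive) we get O(quarantine_evidence).
Premise 3, O(open_valve → ¬quarantine_evidence), contraposes to O(quarantine_evidence → ¬open_valve); with O(quarantine_evidence) we get O(¬open_valve).
Premise 6 is O(waive_invoice → open_valve); contrapositively O(¬open_valve → ¬waive_invoice). Since O(¬open_valve) holds, K gives O(¬waive_invoice).
Premise 4, O(¬hold_position → waive_invoice), contraposes to O(¬waive_invoice → hold_position); with O(¬waive_invoice) we get O(hold_position).
The contrapositive of premise 5 (O(¬disclose_directive → ¬hold_position)) is O(hold_position → disclose_directive), and O(hold_position) is already established, so O(disclose_directive).
However, F(disclose_directive) at premise 9 amounts to O(¬disclose_directive).
We now have both O(disclose_directive) and O(¬disclose_directive) — disclose_directive is simultaneously obligatory and forbidden, violating the D-axiom.

Inconsistent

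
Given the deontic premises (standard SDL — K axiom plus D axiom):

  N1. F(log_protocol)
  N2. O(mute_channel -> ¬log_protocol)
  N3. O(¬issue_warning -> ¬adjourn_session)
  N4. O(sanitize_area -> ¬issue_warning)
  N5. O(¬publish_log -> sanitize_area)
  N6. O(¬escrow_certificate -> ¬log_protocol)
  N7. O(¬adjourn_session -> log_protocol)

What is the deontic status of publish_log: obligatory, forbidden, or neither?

Premise 1 is F(log_protocol), i.e. O(¬log_protocol).
Premise 7, O(¬adjourn_session -> log_protocol), contraposes to O(¬log_protocol -> adjourn_session); with O(¬log_protocol) we get O(adjourn_session).
Premise 3, O(¬issue_warning -> ¬adjourn_session), contraposes to O(adjourn_session -> issue_warning); with O(adjourn_session) we get O(issue_warning).
Premise 4, O(sanitize_area -> ¬issue_warning), contraposes to O(issue_warning -> ¬sanitize_area); with O(issue_warning) we get O(¬sanitize_area).
Premise 5, O(¬publish_log -> sanitize_area), contraposes to O(¬sanitize_area -> publish_log); with O(¬sanitize_area) we get O(publish_log).
Premises 2, 6 do not contribute to this derivation.
Hence publish_log is obligatory.

Obligatory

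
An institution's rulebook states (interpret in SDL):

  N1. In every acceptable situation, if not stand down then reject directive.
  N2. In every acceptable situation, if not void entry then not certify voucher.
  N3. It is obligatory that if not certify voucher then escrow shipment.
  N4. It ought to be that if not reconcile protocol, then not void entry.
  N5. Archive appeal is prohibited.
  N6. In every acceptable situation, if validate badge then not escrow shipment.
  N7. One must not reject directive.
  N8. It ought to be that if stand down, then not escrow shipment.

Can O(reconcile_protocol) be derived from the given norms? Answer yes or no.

Yes

Premise 7 is F(reject_directive), i.e. O(¬reject_directive).
The contrapositive of premise 1 (O(¬stand_down → reject_directive)) is O(¬reject_directive → stand_down), and O(¬reject_directive) is already established, so O(stand_down).
Applying K to premise 8 (O(stand_down → ¬escrow_shipment)) and O(stand_down) yields O(¬escrow_shipment).
The contrapositive of premise 3 (O(¬certify_voucher → escrow_shipment)) is O(¬escrow_shipment → certify_voucher), and O(¬escrow_shipment) is already established, so O(certify_voucher).
Premise 2, O(¬void_entry → ¬certify_voucher), contraposes to O(certify_voucher → void_entry); with O(certify_voucher) we get O(void_entry).
Premise 4, O(¬reconcile_protocol → ¬void_entry), contraposes to O(void_entry → reconcile_protocol); with O(void_entry) we get O(reconcile_protocol).
Premises 5, 6 do not contribute to this derivation.
So O(reconcile_protocol) follows.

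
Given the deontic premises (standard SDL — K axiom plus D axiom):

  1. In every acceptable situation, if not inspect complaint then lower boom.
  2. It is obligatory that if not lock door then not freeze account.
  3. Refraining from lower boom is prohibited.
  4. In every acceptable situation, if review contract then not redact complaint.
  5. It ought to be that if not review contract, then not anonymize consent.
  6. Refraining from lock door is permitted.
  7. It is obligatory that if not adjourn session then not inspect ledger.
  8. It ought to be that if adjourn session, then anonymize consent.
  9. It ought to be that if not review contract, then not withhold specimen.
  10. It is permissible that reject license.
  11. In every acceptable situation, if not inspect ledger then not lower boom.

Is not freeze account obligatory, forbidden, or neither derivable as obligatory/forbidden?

Neither

Premise 2 is O(¬lock_door → ¬freeze_account), but O(¬lock_door) is not derivable from the premises (the permission P(¬lock_door) asserts only ¬O(lock_door), not O(¬lock_door)), so it does not yield O(¬freeze_account).
No premise or chain of K-axiom applications forces O(¬freeze_account), and none forces O(freeze_account). So ¬freeze_account is neither obligatory nor forbidden under these norms.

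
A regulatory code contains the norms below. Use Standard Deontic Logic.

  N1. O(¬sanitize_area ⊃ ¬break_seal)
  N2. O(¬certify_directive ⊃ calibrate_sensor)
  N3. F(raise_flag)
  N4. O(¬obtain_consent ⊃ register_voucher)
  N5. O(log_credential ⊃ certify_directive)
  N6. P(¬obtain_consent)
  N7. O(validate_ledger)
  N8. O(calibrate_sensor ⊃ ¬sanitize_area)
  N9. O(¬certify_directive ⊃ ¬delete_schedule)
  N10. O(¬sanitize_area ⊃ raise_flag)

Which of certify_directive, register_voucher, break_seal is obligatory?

certify_directive

F(raise_flag) at premise 3 means O(¬raise_flag).
Premise 10, O(¬sanitize_area ⊃ raise_flag), contraposes to O(¬raise_flag ⊃ sanitize_area); with O(¬raise_flag) we get O(sanitize_area).
The contrapositive of premise 8 (O(calibrate_sensor ⊃ ¬sanitize_area)) is O(sanitize_area ⊃ ¬calibrate_sensor), and O(sanitize_area) is already established, so O(¬calibrate_sensor).
Premise 2 is O(¬certify_directive ⊃ calibrate_sensor); contrapositively O(¬calibrate_sensor ⊃ certify_directive). Since O(¬calibrate_sensor) holds, K gives O(certify_directive).
So O(certify_directive) holds — certify_directive is obligatory. None of the other listed options is made obligatory by any chain of premises.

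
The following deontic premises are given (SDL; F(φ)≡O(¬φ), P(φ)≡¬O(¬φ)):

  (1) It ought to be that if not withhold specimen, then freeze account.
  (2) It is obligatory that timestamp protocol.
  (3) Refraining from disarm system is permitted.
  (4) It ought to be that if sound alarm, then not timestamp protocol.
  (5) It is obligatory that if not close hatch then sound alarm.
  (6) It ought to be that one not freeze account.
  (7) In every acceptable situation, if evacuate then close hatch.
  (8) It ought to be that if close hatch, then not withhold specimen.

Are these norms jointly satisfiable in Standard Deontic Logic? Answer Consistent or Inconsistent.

Inconsistent

Premise 2 gives O(timestamp_protocol).
Premise 4 is O(sound_alarm → ¬timestamp_protocol); contrapositively O(timestamp_protocol → ¬sound_alarm). Since O(timestamp_protocol) holds, K gives O(¬sound_alarm).
Premise 5, O(¬close_hatch → sound_alarm), contraposes to O(¬sound_alarm → close_hatch); with O(¬sound_alarm) we get O(close_hatch).
With premise 8, O(close_hatch → ¬withhold_specimen), the K-axiom yields O(¬withhold_specimen).
Premise 1 is O(¬withhold_specimen → freeze_account); since O(¬withhold_specimen), deontic closure gives O(freeze_account).
Yet premise 6 states O(¬freeze_account).
We now have both O(freeze_account) and O(¬freeze_account) — freeze_account is simultaneously obligatory and forbidden, violating the D-axiom.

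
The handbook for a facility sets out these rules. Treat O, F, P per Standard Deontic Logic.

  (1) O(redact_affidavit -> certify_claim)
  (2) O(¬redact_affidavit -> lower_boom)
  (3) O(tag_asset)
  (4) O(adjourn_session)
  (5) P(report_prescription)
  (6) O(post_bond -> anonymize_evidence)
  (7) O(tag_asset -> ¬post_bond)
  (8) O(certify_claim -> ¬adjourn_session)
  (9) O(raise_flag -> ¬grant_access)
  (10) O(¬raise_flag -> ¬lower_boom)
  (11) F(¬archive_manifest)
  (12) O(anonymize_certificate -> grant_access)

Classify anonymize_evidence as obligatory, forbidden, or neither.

Premise 6 is O(post_bond -> anonymize_evidence), but O(post_bond) is not derivable from the premises, so it does not yield O(anonymize_evidence).
No premise or chain of K-axiom applications forces O(anonymize_evidence), and none forces O(¬anonymize_evidence). So anonymize_evidence is neither obligatory nor forbidden under these norms.

Neither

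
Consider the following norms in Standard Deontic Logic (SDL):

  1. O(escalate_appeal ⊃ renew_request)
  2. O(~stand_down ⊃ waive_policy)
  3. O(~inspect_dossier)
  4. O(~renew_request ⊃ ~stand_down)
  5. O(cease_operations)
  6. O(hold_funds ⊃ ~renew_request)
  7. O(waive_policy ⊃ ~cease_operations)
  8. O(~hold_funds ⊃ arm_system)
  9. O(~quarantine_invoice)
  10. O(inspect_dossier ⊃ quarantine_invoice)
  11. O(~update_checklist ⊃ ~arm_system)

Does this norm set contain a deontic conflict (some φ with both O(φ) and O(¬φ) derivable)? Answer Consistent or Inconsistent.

Premise 10 is O(inspect_dossier ⊃ quarantine_invoice), but O(inspect_dossier) is not derivable from the premises, so it does not yield O(quarantine_invoice).
So O(quarantine_invoice) is not derivable, and the apparent clash with O(~quarantine_invoice) does not arise.
A world satisfying every obligation exists (e.g. arm_system=true, cease_operations=true, escalate_appeal=false, hold_funds=false, inspect_dossier=false, quarantine_invoice=false, renew_request=true, stand_down=true, update_checklist=true, waive_policy=false); no atom is both obligatory and forbidden, so the set is consistent.

Consistent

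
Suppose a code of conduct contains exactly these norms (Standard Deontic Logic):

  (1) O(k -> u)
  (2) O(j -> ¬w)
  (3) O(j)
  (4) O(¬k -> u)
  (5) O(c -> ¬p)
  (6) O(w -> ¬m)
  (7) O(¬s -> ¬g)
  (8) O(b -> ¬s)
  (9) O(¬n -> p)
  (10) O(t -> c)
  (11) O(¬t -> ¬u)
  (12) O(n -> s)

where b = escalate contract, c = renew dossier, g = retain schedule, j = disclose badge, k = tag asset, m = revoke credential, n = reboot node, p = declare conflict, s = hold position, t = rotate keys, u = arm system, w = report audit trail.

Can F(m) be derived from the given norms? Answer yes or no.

No

Premise 6 is O(w -> ¬m), but O(w) is not derivable from the premises, so it does not yield O(¬m).
No other premise forces O(¬m). An ideal world satisfying every premise can still have m true, so F(m) is not derivable.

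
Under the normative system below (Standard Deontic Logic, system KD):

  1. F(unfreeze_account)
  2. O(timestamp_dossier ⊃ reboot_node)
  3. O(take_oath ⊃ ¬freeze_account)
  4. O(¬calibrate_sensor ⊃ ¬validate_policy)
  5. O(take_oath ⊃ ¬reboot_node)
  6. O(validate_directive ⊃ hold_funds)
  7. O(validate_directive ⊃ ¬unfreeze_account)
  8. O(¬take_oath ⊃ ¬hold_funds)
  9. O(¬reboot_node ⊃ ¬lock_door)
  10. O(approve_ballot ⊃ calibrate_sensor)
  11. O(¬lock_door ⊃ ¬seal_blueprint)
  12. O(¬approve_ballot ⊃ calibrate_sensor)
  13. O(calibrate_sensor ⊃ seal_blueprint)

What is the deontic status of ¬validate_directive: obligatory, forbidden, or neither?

Obligatory

Premises 12 and 10 cover both cases: O(¬approve_ballot ⊃ calibrate_sensor) and O(approve_ballot ⊃ calibrate_sensor). Since ¬approve_ballot ∨ approve_ballot is a tautology, O(calibrate_sensor) follows.
With premise 13, O(calibrate_sensor ⊃ seal_blueprint), the K-axiom yields O(seal_blueprint).
The contrapositive of premise 11 (O(¬lock_door ⊃ ¬seal_blueprint)) is O(seal_blueprint ⊃ lock_door), and O(seal_blueprint) is already established, so O(lock_door).
Premise 9 is O(¬reboot_node ⊃ ¬lock_door); contrapositively O(lock_door ⊃ reboot_node). Since O(lock_door) holds, K gives O(reboot_node).
Premise 5 is O(take_oath ⊃ ¬reboot_node); contrapositively O(reboot_node ⊃ ¬take_oath). Since O(reboot_node) holds, K gives O(¬take_oath).
Applying K to premise 8 (O(¬take_oath ⊃ ¬hold_funds)) and O(¬take_oath) yields O(¬hold_funds).
Premise 6, O(validate_directive ⊃ hold_funds), contraposes to O(¬hold_funds ⊃ ¬validate_directive); with O(¬hold_funds) we get O(¬validate_directive).
Premises 1, 2, 3, 4, 7 do not contribute to this derivation.
Hence ¬validate_directive is obligatory.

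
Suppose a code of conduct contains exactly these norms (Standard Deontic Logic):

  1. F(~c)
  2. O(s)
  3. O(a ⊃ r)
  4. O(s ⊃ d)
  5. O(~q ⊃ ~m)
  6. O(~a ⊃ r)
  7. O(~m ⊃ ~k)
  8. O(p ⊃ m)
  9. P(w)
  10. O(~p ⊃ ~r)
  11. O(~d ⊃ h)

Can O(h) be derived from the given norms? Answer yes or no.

Premise 11 is O(~d ⊃ h), but O(~d) is not derivable from the premises, so it does not yield O(h).
No other premise forces O(h). An ideal world satisfying every premise can still have h false, so O(h) is not derivable.

No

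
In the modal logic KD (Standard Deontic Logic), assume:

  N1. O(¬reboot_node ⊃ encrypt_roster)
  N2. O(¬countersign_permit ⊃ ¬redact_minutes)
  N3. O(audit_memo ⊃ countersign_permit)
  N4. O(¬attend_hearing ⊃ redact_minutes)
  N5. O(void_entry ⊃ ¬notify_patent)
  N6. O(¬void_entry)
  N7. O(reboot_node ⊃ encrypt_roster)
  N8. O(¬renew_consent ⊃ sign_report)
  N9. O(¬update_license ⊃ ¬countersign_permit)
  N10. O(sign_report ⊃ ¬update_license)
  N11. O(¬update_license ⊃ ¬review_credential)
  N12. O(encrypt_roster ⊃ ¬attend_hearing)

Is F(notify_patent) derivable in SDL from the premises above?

No

Premise 5 is O(void_entry ⊃ ¬notify_patent), but O(void_entry) is not derivable from the premises, so it does not yield O(¬notify_patent).
No other premise forces O(¬notify_patent). An ideal world satisfying every premise can still have notify_patent true, so F(notify_patent) is not derivable.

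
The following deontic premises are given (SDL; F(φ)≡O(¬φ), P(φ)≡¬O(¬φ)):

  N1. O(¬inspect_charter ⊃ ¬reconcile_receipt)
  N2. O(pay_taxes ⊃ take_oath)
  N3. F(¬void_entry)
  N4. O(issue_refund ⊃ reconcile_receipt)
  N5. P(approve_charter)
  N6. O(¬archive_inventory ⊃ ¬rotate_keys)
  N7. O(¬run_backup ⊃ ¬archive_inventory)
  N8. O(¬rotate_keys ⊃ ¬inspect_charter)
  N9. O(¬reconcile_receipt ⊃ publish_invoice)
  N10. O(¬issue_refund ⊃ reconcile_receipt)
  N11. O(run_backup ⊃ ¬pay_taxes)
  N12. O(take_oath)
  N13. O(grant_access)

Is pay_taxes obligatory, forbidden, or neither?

Premises 4 and 10 are O(issue_refund ⊃ reconcile_receipt) and O(¬issue_refund ⊃ reconcile_receipt); every ideal world satisfies issue_refund or ¬issue_refund, so in either case reconcile_receipt holds — hence O(reconcile_receipt).
Premise 1, O(¬inspect_charter ⊃ ¬reconcile_receipt), contraposes to O(reconcile_receipt ⊃ inspect_charter); with O(reconcile_receipt) we get O(inspect_charter).
The contrapositive of premise 8 (O(¬rotate_keys ⊃ ¬inspect_charter)) is O(inspect_charter ⊃ rotate_keys), and O(inspect_charter) is already established, so O(rotate_keys).
Premise 6, O(¬archive_inventory ⊃ ¬rotate_keys), contraposes to O(rotate_keys ⊃ archive_inventory); with O(rotate_keys) we get O(archive_inventory).
Premise 7, O(¬run_backup ⊃ ¬archive_inventory), contraposes to O(archive_inventory ⊃ run_backup); with O(archive_inventory) we get O(run_backup).
Premise 11 is O(run_backup ⊃ ¬pay_taxes); since O(run_backup), deontic closure gives O(¬pay_taxes).
Premises 2, 3, 5, 9, 12, 13 do not contribute to this derivation.
Thus O(¬pay_taxes), which is F(pay_taxes): pay_taxes is forbidden.

Forbidden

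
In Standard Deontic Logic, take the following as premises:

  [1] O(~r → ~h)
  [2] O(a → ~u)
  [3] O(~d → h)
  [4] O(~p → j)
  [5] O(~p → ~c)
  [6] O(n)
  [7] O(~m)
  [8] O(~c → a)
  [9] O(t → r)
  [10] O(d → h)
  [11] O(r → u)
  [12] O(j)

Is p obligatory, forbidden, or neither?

Obligatory

Premises 10 and 3 cover both cases: O(d → h) and O(~d → h). Since d ∨ ~d is a tautology, O(h) follows.
The contrapositive of premise 1 (O(~r → ~h)) is O(h → r), and O(h) is already established, so O(r).
Applying K to premise 11 (O(r → u)) and O(r) yields O(u).
The contrapositive of premise 2 (O(a → ~u)) is O(u → ~a), and O(u) is already established, so O(~a).
Premise 8 is O(~c → a); contrapositively O(~a → c). Since O(~a) holds, K gives O(c).
Premise 5, O(~p → ~c), contraposes to O(c → p); with O(c) we get O(p).
Premises 4, 6, 7, 9, 12 do not contribute to this derivation.
Hence p is obligatory.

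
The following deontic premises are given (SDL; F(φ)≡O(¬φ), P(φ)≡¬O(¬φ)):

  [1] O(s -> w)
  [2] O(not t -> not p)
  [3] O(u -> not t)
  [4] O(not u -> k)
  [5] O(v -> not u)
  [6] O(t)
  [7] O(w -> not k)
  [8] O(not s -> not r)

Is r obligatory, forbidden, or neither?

Forbidden

Premise 6 gives O(t).
The contrapositive of premise 3 (O(u -> not t)) is O(t -> not u), and O(t) is already established, so O(not u).
Premise 4 is O(not u -> k); since O(not u), deontic closure gives O(k).
Premise 7, O(w -> not k), contraposes to O(k -> not w); with O(k) we get O(not w).
The contrapositive of premise 1 (O(s -> w)) is O(not w -> not s), and O(not w) is already established, so O(not s).
With premise 8, O(not s -> not r), the K-axiom yields O(not r).
Premises 2, 5 do not contribute to this derivation.
Thus O(not r), which is F(r): r is forbidden.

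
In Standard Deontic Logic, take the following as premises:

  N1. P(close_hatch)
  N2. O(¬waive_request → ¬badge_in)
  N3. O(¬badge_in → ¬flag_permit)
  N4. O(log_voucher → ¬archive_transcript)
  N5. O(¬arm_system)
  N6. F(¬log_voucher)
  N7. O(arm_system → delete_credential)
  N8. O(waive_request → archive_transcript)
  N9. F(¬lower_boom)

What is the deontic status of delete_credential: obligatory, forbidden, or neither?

Neither

Premise 7 is O(arm_system → delete_credential), but O(arm_system) is not derivable from the premises, so it does not yield O(delete_credential).
No premise or chain of K-axiom applications forces O(delete_credential), and none forces O(¬delete_credential). So delete_credential is neither obligatory nor forbidden under these norms.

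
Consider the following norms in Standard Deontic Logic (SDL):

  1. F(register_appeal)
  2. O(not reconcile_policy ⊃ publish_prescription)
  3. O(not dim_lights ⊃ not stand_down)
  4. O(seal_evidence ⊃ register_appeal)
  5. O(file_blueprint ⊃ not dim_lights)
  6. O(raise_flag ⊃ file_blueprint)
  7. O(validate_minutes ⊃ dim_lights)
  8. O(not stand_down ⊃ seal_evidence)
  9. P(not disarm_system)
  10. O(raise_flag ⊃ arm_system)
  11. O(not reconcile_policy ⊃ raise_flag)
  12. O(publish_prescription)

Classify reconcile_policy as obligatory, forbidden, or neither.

Obligatory

Premise 1, F(register_appeal), is equivalent to O(not register_appeal).
Premise 4, O(seal_evidence ⊃ register_appeal), contraposes to O(not register_appeal ⊃ not seal_evidence); with O(not register_appeal) we get O(not seal_evidence).
Premise 8 is O(not stand_down ⊃ seal_evidence); contrapositively O(not seal_evidence ⊃ stand_down). Since O(not seal_evidence) holds, K gives O(stand_down).
Premise 3, O(not dim_lights ⊃ not stand_down), contraposes to O(stand_down ⊃ dim_lights); with O(stand_down) we get O(dim_lights).
Premise 5 is O(file_blueprint ⊃ not dim_lights); contrapositively O(dim_lights ⊃ not file_blueprint). Since O(dim_lights) holds, K gives O(not file_blueprint).
Premise 6 is O(raise_flag ⊃ file_blueprint); contrapositively O(not file_blueprint ⊃ not raise_flag). Since O(not file_blueprint) holds, K gives O(not raise_flag).
The contrapositive of premise 11 (O(not reconcile_policy ⊃ raise_flag)) is O(not raise_flag ⊃ reconcile_policy), and O(not raise_flag) is already established, so O(reconcile_policy).
Premises 2, 7, 9, 10, 12 do not contribute to this derivation.
Hence reconcile_policy is obligatory.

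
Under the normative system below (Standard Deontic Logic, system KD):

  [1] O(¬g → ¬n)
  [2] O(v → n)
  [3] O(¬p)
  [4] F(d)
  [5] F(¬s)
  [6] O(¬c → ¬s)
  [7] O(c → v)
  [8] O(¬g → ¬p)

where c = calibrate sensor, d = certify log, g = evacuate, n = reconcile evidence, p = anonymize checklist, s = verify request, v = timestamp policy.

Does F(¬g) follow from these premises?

Premise 5 is F(¬s), i.e. O(s).
Premise 6 is O(¬c → ¬s); contrapositively O(s → c). Since O(s) holds, K gives O(c).
With premise 7, O(c → v), the K-axiom yields O(v).
Premise 2 is O(v → n); since O(v), deontic closure gives O(n).
Premise 1 is O(¬g → ¬n); contrapositively O(n → g). Since O(n) holds, K gives O(g).
Premises 3, 4, 8 do not contribute to this derivation.
So O(g) holds, i.e. F(¬g). The claim follows.

Yes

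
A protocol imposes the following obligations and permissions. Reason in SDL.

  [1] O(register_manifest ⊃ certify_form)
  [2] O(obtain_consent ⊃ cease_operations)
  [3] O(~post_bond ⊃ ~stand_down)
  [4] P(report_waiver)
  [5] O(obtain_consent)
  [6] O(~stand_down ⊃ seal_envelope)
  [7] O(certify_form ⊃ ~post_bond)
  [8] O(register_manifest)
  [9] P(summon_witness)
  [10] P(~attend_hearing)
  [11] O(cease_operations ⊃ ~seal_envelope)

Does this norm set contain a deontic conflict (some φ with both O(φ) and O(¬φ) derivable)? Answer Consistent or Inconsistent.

Inconsistent

Premise 5 states O(obtain_consent) outright.
Applying K to premise 2 (O(obtain_consent ⊃ cease_operations)) and O(obtain_consent) yields O(cease_operations).
Applying K to premise 11 (O(cease_operations ⊃ ~seal_envelope)) and O(cease_operations) yields O(~seal_envelope).
The contrapositive of premise 6 (O(~stand_down ⊃ seal_envelope)) is O(~seal_envelope ⊃ stand_down), and O(~seal_envelope) is already established, so O(stand_down).
The contrapositive of premise 3 (O(~post_bond ⊃ ~stand_down)) is O(stand_down ⊃ post_bond), and O(stand_down) is already established, so O(post_bond).
Premise 7, O(certify_form ⊃ ~post_bond), contraposes to O(post_bond ⊃ ~certify_form); with O(post_bond) we get O(~certify_form).
Premise 1 is O(register_manifest ⊃ certify_form); contrapositively O(~certify_form ⊃ ~register_manifest). Since O(~certify_form) holds, K gives O(~register_manifest).
However, premise 8 gives O(register_manifest).
We now have both O(~register_manifest) and O(register_manifest) — register_manifest is simultaneously obligatory and forbidden, violating the D-axiom.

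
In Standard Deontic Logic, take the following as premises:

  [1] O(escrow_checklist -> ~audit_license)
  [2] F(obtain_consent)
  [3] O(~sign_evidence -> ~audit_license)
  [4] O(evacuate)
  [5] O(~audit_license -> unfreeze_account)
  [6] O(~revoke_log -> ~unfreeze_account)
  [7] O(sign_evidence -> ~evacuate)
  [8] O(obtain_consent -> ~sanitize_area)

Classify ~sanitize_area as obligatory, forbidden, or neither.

Premise 8 is O(obtain_consent -> ~sanitize_area), but O(obtain_consent) is not derivable from the premises, so it does not yield O(~sanitize_area).
No premise or chain of K-axiom applications forces O(~sanitize_area), and none forces O(sanitize_area). So ~sanitize_area is neither obligatory nor forbidden under these norms.

Neither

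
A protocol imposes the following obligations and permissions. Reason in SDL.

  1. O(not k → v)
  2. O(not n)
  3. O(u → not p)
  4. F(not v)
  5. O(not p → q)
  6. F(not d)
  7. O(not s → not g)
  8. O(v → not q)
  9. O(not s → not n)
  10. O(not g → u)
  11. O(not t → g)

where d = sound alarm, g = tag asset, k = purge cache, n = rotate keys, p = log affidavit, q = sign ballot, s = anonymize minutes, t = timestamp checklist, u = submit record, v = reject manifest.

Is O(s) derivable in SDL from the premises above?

Yes

F(not v) at premise 4 means O(v).
Premise 8 is O(v → not q); since O(v), deontic closure gives O(not q).
Premise 5 is O(not p → q); contrapositively O(not q → p). Since O(not q) holds, K gives O(p).
Premise 3 is O(u → not p); contrapositively O(p → not u). Since O(p) holds, K gives O(not u).
The contrapositive of premise 10 (O(not g → u)) is O(not u → g), and O(not u) is already established, so O(g).
Premise 7 is O(not s → not g); contrapositively O(g → s). Since O(g) holds, K gives O(s).
Premises 1, 2, 6, 9, 11 do not contribute to this derivation.
So O(s) follows.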